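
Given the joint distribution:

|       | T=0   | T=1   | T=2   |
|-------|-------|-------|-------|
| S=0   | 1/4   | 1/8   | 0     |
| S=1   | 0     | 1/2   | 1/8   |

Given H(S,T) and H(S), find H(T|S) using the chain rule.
From the chain rule: H(S,T) = H(S) + H(T|S)
Therefore: H(T|S) = H(S,T) - H(S)

H(S,T) = -[(1/4)·log₂(1/4) + (1/8)·log₂(1/8) + (1/2)·log₂(1/2) + (1/8)·log₂(1/8)]
  = 0.5000 + 0.3750 + 0.5000 + 0.3750
  = 1.7500 bits
Marginal P(S) (row sums):
  P(S=0) = 1/4 + 1/8 + 0 = 3/8
  P(S=1) = 0 + 1/2 + 1/8 = 5/8
H(S) = -[(3/8)·log₂(3/8) + (5/8)·log₂(5/8)]
  = 0.5306 + 0.4238
  = 0.9544 bits

H(T|S) = 1.7500 - 0.9544 = 0.7956 bits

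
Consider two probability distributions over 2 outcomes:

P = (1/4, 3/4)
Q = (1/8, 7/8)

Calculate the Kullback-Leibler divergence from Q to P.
D(P||Q) = Σ P(i) log₂(P(i)/Q(i))
  i=0: (1/4) × log₂((1/4)/(1/8)) = (1/4) × log₂(2) = 0.2500
  i=1: (3/4) × log₂((3/4)/(7/8)) = (3/4) × log₂(6/7) = -0.1668
D(P||Q) = 0.2500 - 0.1668
  = 0.0832 bits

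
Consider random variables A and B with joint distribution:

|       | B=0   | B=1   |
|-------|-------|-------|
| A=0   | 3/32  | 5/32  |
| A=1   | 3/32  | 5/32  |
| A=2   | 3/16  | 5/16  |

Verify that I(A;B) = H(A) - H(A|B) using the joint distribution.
Left side, from I(A;B) = H(A) + H(B) - H(A,B):
Marginal P(A) (row sums):
  P(A=0) = 3/32 + 5/32 = 1/4
  P(A=1) = 3/32 + 5/32 = 1/4
  P(A=2) = 3/16 + 5/16 = 1/2
Marginal P(B) (column sums):
  P(B=0) = 3/32 + 3/32 + 3/16 = 3/8
  P(B=1) = 5/32 + 5/32 + 5/16 = 5/8

H(A) = -[(1/4)·log₂(1/4) + (1/4)·log₂(1/4) + (1/2)·log₂(1/2)]
  = 0.5000 + 0.5000 + 0.5000
  = 1.5000 bits
H(B) = -[(3/8)·log₂(3/8) + (5/8)·log₂(5/8)]
  = 0.5306 + 0.4238
  = 0.9544 bits
H(A,B) = -[(3/32)·log₂(3/32) + (5/32)·log₂(5/32) + (3/32)·log₂(3/32) + (5/32)·log₂(5/32) + (3/16)·log₂(3/16) + (5/16)·log₂(5/16)]
  = 0.3202 + 0.4184 + 0.3202 + 0.4184 + 0.4528 + 0.5244
  = 2.4544 bits

I(A;B) = H(A) + H(B) - H(A,B)
  = 1.5000 + 0.9544 - 2.4544
  = 0.0000 bits

Right side, with H(A|B) computed directly from the conditional probabilities:
H(A|B) = -Σ P(A,B)·log₂ P(A|B), where P(A|B) = P(A,B) / P(B)
  (A=0,B=0): P(A|B) = (3/32)/(3/8) = 1/4;  -(3/32)·log₂(1/4) = 0.1875
  (A=0,B=1): P(A|B) = (5/32)/(5/8) = 1/4;  -(5/32)·log₂(1/4) = 0.3125
  (A=1,B=0): P(A|B) = (3/32)/(3/8) = 1/4;  -(3/32)·log₂(1/4) = 0.1875
  (A=1,B=1): P(A|B) = (5/32)/(5/8) = 1/4;  -(5/32)·log₂(1/4) = 0.3125
  (A=2,B=0): P(A|B) = (3/16)/(3/8) = 1/2;  -(3/16)·log₂(1/2) = 0.1875
  (A=2,B=1): P(A|B) = (5/16)/(5/8) = 1/2;  -(5/16)·log₂(1/2) = 0.3125
H(A|B) = 0.1875 + 0.3125 + 0.1875 + 0.3125 + 0.1875 + 0.3125
  = 1.5000 bits
H(A) - H(A|B) = 1.5000 - 1.5000 = 0.0000 bits

Both sides equal 0.0000 bits, so I(A;B) = H(A) - H(A|B) ✓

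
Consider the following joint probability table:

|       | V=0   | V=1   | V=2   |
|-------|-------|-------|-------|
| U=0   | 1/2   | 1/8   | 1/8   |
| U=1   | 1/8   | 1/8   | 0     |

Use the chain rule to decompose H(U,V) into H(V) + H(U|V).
By the chain rule: H(U,V) = H(V) + H(U|V)

Marginal P(V) (column sums):
  P(V=0) = 1/2 + 1/8 = 5/8
  P(V=1) = 1/8 + 1/8 = 1/4
  P(V=2) = 1/8 + 0 = 1/8
H(V) = -[(5/8)·log₂(5/8) + (1/4)·log₂(1/4) + (1/8)·log₂(1/8)]
  = 0.4238 + 0.5000 + 0.3750
  = 1.2988 bits
H(U|V) = -Σ P(U,V)·log₂ P(U|V), where P(U|V) = P(U,V) / P(V)
  (cells with P(U,V) = 0 contribute 0)
  (U=0,V=0): P(U|V) = (1/2)/(5/8) = 4/5;  -(1/2)·log₂(4/5) = 0.1610
  (U=0,V=1): P(U|V) = (1/8)/(1/4) = 1/2;  -(1/8)·log₂(1/2) = 0.1250
  (U=0,V=2): P(U|V) = (1/8)/(1/8) = 1;  -(1/8)·log₂(1) = 0.0000
  (U=1,V=0): P(U|V) = (1/8)/(5/8) = 1/5;  -(1/8)·log₂(1/5) = 0.2902
  (U=1,V=1): P(U|V) = (1/8)/(1/4) = 1/2;  -(1/8)·log₂(1/2) = 0.1250
H(U|V) = 0.1610 + 0.1250 + 0.0000 + 0.2902 + 0.1250
  = 0.7012 bits

H(U,V) = H(V) + H(U|V) = 1.2988 + 0.7012 = 2.0000 bits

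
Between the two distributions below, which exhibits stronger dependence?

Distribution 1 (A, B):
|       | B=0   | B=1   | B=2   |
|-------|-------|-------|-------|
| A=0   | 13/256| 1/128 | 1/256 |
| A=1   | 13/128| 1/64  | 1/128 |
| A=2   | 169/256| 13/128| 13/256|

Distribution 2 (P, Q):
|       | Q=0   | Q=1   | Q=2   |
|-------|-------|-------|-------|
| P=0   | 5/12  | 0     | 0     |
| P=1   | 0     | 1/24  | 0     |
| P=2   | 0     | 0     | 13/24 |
Distribution 1 (A, B):
Marginal P(A) (row sums):
  P(A=0) = 13/256 + 1/128 + 1/256 = 1/16
  P(A=1) = 13/128 + 1/64 + 1/128 = 1/8
  P(A=2) = 169/256 + 13/128 + 13/256 = 13/16
Marginal P(B) (column sums):
  P(B=0) = 13/256 + 13/128 + 169/256 = 13/16
  P(B=1) = 1/128 + 1/64 + 13/128 = 1/8
  P(B=2) = 1/256 + 1/128 + 13/256 = 1/16

H(A) = -[(1/16)·log₂(1/16) + (1/8)·log₂(1/8) + (13/16)·log₂(13/16)]
  = 0.2500 + 0.3750 + 0.2434
  = 0.8684 bits
H(B) = -[(13/16)·log₂(13/16) + (1/8)·log₂(1/8) + (1/16)·log₂(1/16)]
  = 0.2434 + 0.3750 + 0.2500
  = 0.8684 bits
H(A,B) = -[(13/256)·log₂(13/256) + (1/128)·log₂(1/128) + (1/256)·log₂(1/256) + (13/128)·log₂(13/128) + (1/64)·log₂(1/64) + (1/128)·log₂(1/128) + (169/256)·log₂(169/256) + (13/128)·log₂(13/128) + (13/256)·log₂(13/256)]
  = 0.2183 + 0.0547 + 0.0313 + 0.3351 + 0.0938 + 0.0547 + 0.3955 + 0.3351 + 0.2183
  = 1.7368 bits

I(A;B) = H(A) + H(B) - H(A,B)
  = 0.8684 + 0.8684 - 1.7368
  = 0.0000 bits

Distribution 2 (P, Q):
Marginal P(P) (row sums):
  P(P=0) = 5/12 + 0 + 0 = 5/12
  P(P=1) = 0 + 1/24 + 0 = 1/24
  P(P=2) = 0 + 0 + 13/24 = 13/24
Marginal P(Q) (column sums):
  P(Q=0) = 5/12 + 0 + 0 = 5/12
  P(Q=1) = 0 + 1/24 + 0 = 1/24
  P(Q=2) = 0 + 0 + 13/24 = 13/24

H(P) = -[(5/12)·log₂(5/12) + (1/24)·log₂(1/24) + (13/24)·log₂(13/24)]
  = 0.5263 + 0.1910 + 0.4791
  = 1.1964 bits
H(Q) = -[(5/12)·log₂(5/12) + (1/24)·log₂(1/24) + (13/24)·log₂(13/24)]
  = 0.5263 + 0.1910 + 0.4791
  = 1.1964 bits
H(P,Q) = -[(5/12)·log₂(5/12) + (1/24)·log₂(1/24) + (13/24)·log₂(13/24)]
  = 0.5263 + 0.1910 + 0.4791
  = 1.1964 bits

I(P;Q) = H(P) + H(Q) - H(P,Q)
  = 1.1964 + 1.1964 - 1.1964
  = 1.1964 bits

I(P;Q) = 1.1964 bits > I(A;B) = 0.0000 bits, so (P, Q) has the higher mutual information (stronger dependence).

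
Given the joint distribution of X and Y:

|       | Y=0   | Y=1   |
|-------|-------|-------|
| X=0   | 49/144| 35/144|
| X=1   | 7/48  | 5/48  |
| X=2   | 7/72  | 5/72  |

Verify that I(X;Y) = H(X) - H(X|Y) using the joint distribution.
Left side, from I(X;Y) = H(X) + H(Y) - H(X,Y):
Marginal P(X) (row sums):
  P(X=0) = 49/144 + 35/144 = 7/12
  P(X=1) = 7/48 + 5/48 = 1/4
  P(X=2) = 7/72 + 5/72 = 1/6
Marginal P(Y) (column sums):
  P(Y=0) = 49/144 + 7/48 + 7/72 = 7/12
  P(Y=1) = 35/144 + 5/48 + 5/72 = 5/12

H(X) = -[(7/12)·log₂(7/12) + (1/4)·log₂(1/4) + (1/6)·log₂(1/6)]
  = 0.4536 + 0.5000 + 0.4308
  = 1.3844 bits
H(Y) = -[(7/12)·log₂(7/12) + (5/12)·log₂(5/12)]
  = 0.4536 + 0.5263
  = 0.9799 bits
H(X,Y) = -[(49/144)·log₂(49/144) + (35/144)·log₂(35/144) + (7/48)·log₂(7/48) + (5/48)·log₂(5/48) + (7/72)·log₂(7/72) + (5/72)·log₂(5/72)]
  = 0.5292 + 0.4960 + 0.4051 + 0.3399 + 0.3269 + 0.2672
  = 2.3643 bits

I(X;Y) = H(X) + H(Y) - H(X,Y)
  = 1.3844 + 0.9799 - 2.3643
  = 0.0000 bits

Right side, with H(X|Y) computed directly from the conditional probabilities:
H(X|Y) = -Σ P(X,Y)·log₂ P(X|Y), where P(X|Y) = P(X,Y) / P(Y)
  (X=0,Y=0): P(X|Y) = (49/144)/(7/12) = 7/12;  -(49/144)·log₂(7/12) = 0.2646
  (X=0,Y=1): P(X|Y) = (35/144)/(5/12) = 7/12;  -(35/144)·log₂(7/12) = 0.1890
  (X=1,Y=0): P(X|Y) = (7/48)/(7/12) = 1/4;  -(7/48)·log₂(1/4) = 0.2917
  (X=1,Y=1): P(X|Y) = (5/48)/(5/12) = 1/4;  -(5/48)·log₂(1/4) = 0.2083
  (X=2,Y=0): P(X|Y) = (7/72)/(7/12) = 1/6;  -(7/72)·log₂(1/6) = 0.2513
  (X=2,Y=1): P(X|Y) = (5/72)/(5/12) = 1/6;  -(5/72)·log₂(1/6) = 0.1795
H(X|Y) = 0.2646 + 0.1890 + 0.2917 + 0.2083 + 0.2513 + 0.1795
  = 1.3844 bits
H(X) - H(X|Y) = 1.3844 - 1.3844 = 0.0000 bits

Both sides equal 0.0000 bits, so I(X;Y) = H(X) - H(X|Y) ✓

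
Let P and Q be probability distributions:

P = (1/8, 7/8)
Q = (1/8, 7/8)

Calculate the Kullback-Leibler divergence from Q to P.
D(P||Q) = Σ P(i) log₂(P(i)/Q(i))
  i=0: (1/8) × log₂((1/8)/(1/8)) = (1/8) × log₂(1) = 0.0000
  i=1: (7/8) × log₂((7/8)/(7/8)) = (7/8) × log₂(1) = 0.0000
D(P||Q) = 0.0000 + 0.0000
  = 0.0000 bits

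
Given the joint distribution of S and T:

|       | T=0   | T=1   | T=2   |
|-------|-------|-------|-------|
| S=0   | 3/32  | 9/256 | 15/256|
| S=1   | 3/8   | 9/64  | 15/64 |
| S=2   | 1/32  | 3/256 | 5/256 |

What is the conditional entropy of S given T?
Marginal P(T) (column sums):
  P(T=0) = 3/32 + 3/8 + 1/32 = 1/2
  P(T=1) = 9/256 + 9/64 + 3/256 = 3/16
  P(T=2) = 15/256 + 15/64 + 5/256 = 5/16

H(S|T) = -Σ P(S,T)·log₂ P(S|T), where P(S|T) = P(S,T) / P(T)
  (S=0,T=0): P(S|T) = (3/32)/(1/2) = 3/16;  -(3/32)·log₂(3/16) = 0.2264
  (S=0,T=1): P(S|T) = (9/256)/(3/16) = 3/16;  -(9/256)·log₂(3/16) = 0.0849
  (S=0,T=2): P(S|T) = (15/256)/(5/16) = 3/16;  -(15/256)·log₂(3/16) = 0.1415
  (S=1,T=0): P(S|T) = (3/8)/(1/2) = 3/4;  -(3/8)·log₂(3/4) = 0.1556
  (S=1,T=1): P(S|T) = (9/64)/(3/16) = 3/4;  -(9/64)·log₂(3/4) = 0.0584
  (S=1,T=2): P(S|T) = (15/64)/(5/16) = 3/4;  -(15/64)·log₂(3/4) = 0.0973
  (S=2,T=0): P(S|T) = (1/32)/(1/2) = 1/16;  -(1/32)·log₂(1/16) = 0.1250
  (S=2,T=1): P(S|T) = (3/256)/(3/16) = 1/16;  -(3/256)·log₂(1/16) = 0.0469
  (S=2,T=2): P(S|T) = (5/256)/(5/16) = 1/16;  -(5/256)·log₂(1/16) = 0.0781
H(S|T) = 0.2264 + 0.0849 + 0.1415 + 0.1556 + 0.0584 + 0.0973 + 0.1250 + 0.0469 + 0.0781
  = 1.0141 bits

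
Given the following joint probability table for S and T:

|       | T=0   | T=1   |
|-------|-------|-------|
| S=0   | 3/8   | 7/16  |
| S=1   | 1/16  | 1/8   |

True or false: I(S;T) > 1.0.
Marginal P(S) (row sums):
  P(S=0) = 3/8 + 7/16 = 13/16
  P(S=1) = 1/16 + 1/8 = 3/16
Marginal P(T) (column sums):
  P(T=0) = 3/8 + 1/16 = 7/16
  P(T=1) = 7/16 + 1/8 = 9/16

H(S) = -[(13/16)·log₂(13/16) + (3/16)·log₂(3/16)]
  = 0.2434 + 0.4528
  = 0.6962 bits
H(T) = -[(7/16)·log₂(7/16) + (9/16)·log₂(9/16)]
  = 0.5218 + 0.4669
  = 0.9887 bits
H(S,T) = -[(3/8)·log₂(3/8) + (7/16)·log₂(7/16) + (1/16)·log₂(1/16) + (1/8)·log₂(1/8)]
  = 0.5306 + 0.5218 + 0.2500 + 0.3750
  = 1.6774 bits

I(S;T) = H(S) + H(T) - H(S,T)
  = 0.6962 + 0.9887 - 1.6774
  = 0.0075 bits

False. I(S;T) = 0.0075 bits, which is ≤ 1.0 bits.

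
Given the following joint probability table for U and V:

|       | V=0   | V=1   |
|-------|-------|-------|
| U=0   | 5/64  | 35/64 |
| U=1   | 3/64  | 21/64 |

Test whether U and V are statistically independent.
Marginal P(U) (row sums):
  P(U=0) = 5/64 + 35/64 = 5/8
  P(U=1) = 3/64 + 21/64 = 3/8
Marginal P(V) (column sums):
  P(V=0) = 5/64 + 3/64 = 1/8
  P(V=1) = 35/64 + 21/64 = 7/8

U and V are independent iff P(U=i,V=j) = P(U=i)·P(V=j) for every cell.
  P(U=0)·P(V=0) = 5/8 × 1/8 = 5/64 = P(U=0,V=0) ✓
  P(U=0)·P(V=1) = 5/8 × 7/8 = 35/64 = P(U=0,V=1) ✓
  P(U=1)·P(V=0) = 3/8 × 1/8 = 3/64 = P(U=1,V=0) ✓
  P(U=1)·P(V=1) = 3/8 × 7/8 = 21/64 = P(U=1,V=1) ✓

Yes, U and V are independent: every cell factors, so I(U;V) = 0 bits.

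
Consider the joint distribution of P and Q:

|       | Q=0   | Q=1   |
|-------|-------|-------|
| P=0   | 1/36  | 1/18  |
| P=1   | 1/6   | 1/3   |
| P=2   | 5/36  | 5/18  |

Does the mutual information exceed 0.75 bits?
Marginal P(P) (row sums):
  P(P=0) = 1/36 + 1/18 = 1/12
  P(P=1) = 1/6 + 1/3 = 1/2
  P(P=2) = 5/36 + 5/18 = 5/12
Marginal P(Q) (column sums):
  P(Q=0) = 1/36 + 1/6 + 5/36 = 1/3
  P(Q=1) = 1/18 + 1/3 + 5/18 = 2/3

H(P) = -[(1/12)·log₂(1/12) + (1/2)·log₂(1/2) + (5/12)·log₂(5/12)]
  = 0.2987 + 0.5000 + 0.5263
  = 1.3250 bits
H(Q) = -[(1/3)·log₂(1/3) + (2/3)·log₂(2/3)]
  = 0.5283 + 0.3900
  = 0.9183 bits
H(P,Q) = -[(1/36)·log₂(1/36) + (1/18)·log₂(1/18) + (1/6)·log₂(1/6) + (1/3)·log₂(1/3) + (5/36)·log₂(5/36) + (5/18)·log₂(5/18)]
  = 0.1436 + 0.2317 + 0.4308 + 0.5283 + 0.3956 + 0.5133
  = 2.2433 bits

I(P;Q) = H(P) + H(Q) - H(P,Q)
  = 1.3250 + 0.9183 - 2.2433
  = 0.0000 bits

No. I(P;Q) = 0.0000 bits, which is ≤ 0.75 bits.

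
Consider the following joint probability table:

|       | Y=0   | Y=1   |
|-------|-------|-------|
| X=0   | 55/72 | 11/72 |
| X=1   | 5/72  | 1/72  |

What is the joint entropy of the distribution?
H(X,Y) = -Σ P(X,Y) log₂ P(X,Y), summed over the non-zero cells:
H(X,Y) = -[(55/72)·log₂(55/72) + (11/72)·log₂(11/72) + (5/72)·log₂(5/72) + (1/72)·log₂(1/72)]
  = 0.2968 + 0.4141 + 0.2672 + 0.0857
  = 1.0638 bits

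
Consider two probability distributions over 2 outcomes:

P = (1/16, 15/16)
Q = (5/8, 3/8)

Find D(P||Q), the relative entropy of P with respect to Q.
D(P||Q) = Σ P(i) log₂(P(i)/Q(i))
  i=0: (1/16) × log₂((1/16)/(5/8)) = (1/16) × log₂(1/10) = -0.2076
  i=1: (15/16) × log₂((15/16)/(3/8)) = (15/16) × log₂(5/2) = 1.2393
D(P||Q) = -0.2076 + 1.2393
  = 1.0317 bits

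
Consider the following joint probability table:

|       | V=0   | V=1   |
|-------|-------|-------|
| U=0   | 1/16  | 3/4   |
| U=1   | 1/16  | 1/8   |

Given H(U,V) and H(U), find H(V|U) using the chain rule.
From the chain rule: H(U,V) = H(U) + H(V|U)
Therefore: H(V|U) = H(U,V) - H(U)

H(U,V) = -[(1/16)·log₂(1/16) + (3/4)·log₂(3/4) + (1/16)·log₂(1/16) + (1/8)·log₂(1/8)]
  = 0.2500 + 0.3113 + 0.2500 + 0.3750
  = 1.1863 bits
Marginal P(U) (row sums):
  P(U=0) = 1/16 + 3/4 = 13/16
  P(U=1) = 1/16 + 1/8 = 3/16
H(U) = -[(13/16)·log₂(13/16) + (3/16)·log₂(3/16)]
  = 0.2434 + 0.4528
  = 0.6962 bits

H(V|U) = 1.1863 - 0.6962 = 0.4901 bits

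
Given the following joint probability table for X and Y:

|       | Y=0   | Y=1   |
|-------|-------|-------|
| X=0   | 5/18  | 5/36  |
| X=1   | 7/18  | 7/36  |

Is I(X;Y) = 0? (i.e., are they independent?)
Marginal P(X) (row sums):
  P(X=0) = 5/18 + 5/36 = 5/12
  P(X=1) = 7/18 + 7/36 = 7/12
Marginal P(Y) (column sums):
  P(Y=0) = 5/18 + 7/18 = 2/3
  P(Y=1) = 5/36 + 7/36 = 1/3

X and Y are independent iff P(X=i,Y=j) = P(X=i)·P(Y=j) for every cell.
  P(X=0)·P(Y=0) = 5/12 × 2/3 = 5/18 = P(X=0,Y=0) ✓
  P(X=0)·P(Y=1) = 5/12 × 1/3 = 5/36 = P(X=0,Y=1) ✓
  P(X=1)·P(Y=0) = 7/12 × 2/3 = 7/18 = P(X=1,Y=0) ✓
  P(X=1)·P(Y=1) = 7/12 × 1/3 = 7/36 = P(X=1,Y=1) ✓

Yes, X and Y are independent: every cell factors, so I(X;Y) = 0 bits.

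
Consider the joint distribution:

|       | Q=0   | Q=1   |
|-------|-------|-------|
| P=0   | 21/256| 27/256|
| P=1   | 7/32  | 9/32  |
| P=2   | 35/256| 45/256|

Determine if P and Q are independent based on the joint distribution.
Marginal P(P) (row sums):
  P(P=0) = 21/256 + 27/256 = 3/16
  P(P=1) = 7/32 + 9/32 = 1/2
  P(P=2) = 35/256 + 45/256 = 5/16
Marginal P(Q) (column sums):
  P(Q=0) = 21/256 + 7/32 + 35/256 = 7/16
  P(Q=1) = 27/256 + 9/32 + 45/256 = 9/16

P and Q are independent iff P(P=i,Q=j) = P(P=i)·P(Q=j) for every cell.
  P(P=0)·P(Q=0) = 3/16 × 7/16 = 21/256 = P(P=0,Q=0) ✓
  P(P=0)·P(Q=1) = 3/16 × 9/16 = 27/256 = P(P=0,Q=1) ✓
  P(P=1)·P(Q=0) = 1/2 × 7/16 = 7/32 = P(P=1,Q=0) ✓
  P(P=1)·P(Q=1) = 1/2 × 9/16 = 9/32 = P(P=1,Q=1) ✓
  P(P=2)·P(Q=0) = 5/16 × 7/16 = 35/256 = P(P=2,Q=0) ✓
  P(P=2)·P(Q=1) = 5/16 × 9/16 = 45/256 = P(P=2,Q=1) ✓

Yes, P and Q are independent: every cell factors, so I(P;Q) = 0 bits.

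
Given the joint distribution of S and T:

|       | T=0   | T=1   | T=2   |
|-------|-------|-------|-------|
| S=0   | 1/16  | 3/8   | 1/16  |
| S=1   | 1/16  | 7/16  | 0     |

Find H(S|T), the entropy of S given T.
Marginal P(T) (column sums):
  P(T=0) = 1/16 + 1/16 = 1/8
  P(T=1) = 3/8 + 7/16 = 13/16
  P(T=2) = 1/16 + 0 = 1/16

H(S|T) = -Σ P(S,T)·log₂ P(S|T), where P(S|T) = P(S,T) / P(T)
  (cells with P(S,T) = 0 contribute 0)
  (S=0,T=0): P(S|T) = (1/16)/(1/8) = 1/2;  -(1/16)·log₂(1/2) = 0.0625
  (S=0,T=1): P(S|T) = (3/8)/(13/16) = 6/13;  -(3/8)·log₂(6/13) = 0.4183
  (S=0,T=2): P(S|T) = (1/16)/(1/16) = 1;  -(1/16)·log₂(1) = 0.0000
  (S=1,T=0): P(S|T) = (1/16)/(1/8) = 1/2;  -(1/16)·log₂(1/2) = 0.0625
  (S=1,T=1): P(S|T) = (7/16)/(13/16) = 7/13;  -(7/16)·log₂(7/13) = 0.3907
H(S|T) = 0.0625 + 0.4183 + 0.0000 + 0.0625 + 0.3907
  = 0.9340 bits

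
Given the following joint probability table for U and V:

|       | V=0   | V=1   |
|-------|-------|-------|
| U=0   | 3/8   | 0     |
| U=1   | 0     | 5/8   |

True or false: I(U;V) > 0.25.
Marginal P(U) (row sums):
  P(U=0) = 3/8 + 0 = 3/8
  P(U=1) = 0 + 5/8 = 5/8
Marginal P(V) (column sums):
  P(V=0) = 3/8 + 0 = 3/8
  P(V=1) = 0 + 5/8 = 5/8

H(U) = -[(3/8)·log₂(3/8) + (5/8)·log₂(5/8)]
  = 0.5306 + 0.4238
  = 0.9544 bits
H(V) = -[(3/8)·log₂(3/8) + (5/8)·log₂(5/8)]
  = 0.5306 + 0.4238
  = 0.9544 bits
H(U,V) = -[(3/8)·log₂(3/8) + (5/8)·log₂(5/8)]
  = 0.5306 + 0.4238
  = 0.9544 bits

I(U;V) = H(U) + H(V) - H(U,V)
  = 0.9544 + 0.9544 - 0.9544
  = 0.9544 bits

True. I(U;V) = 0.9544 bits, which is > 0.25 bits.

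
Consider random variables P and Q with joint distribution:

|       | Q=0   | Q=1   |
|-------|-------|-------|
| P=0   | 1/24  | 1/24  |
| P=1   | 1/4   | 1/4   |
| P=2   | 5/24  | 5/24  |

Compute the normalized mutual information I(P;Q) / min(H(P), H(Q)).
Marginal P(P) (row sums):
  P(P=0) = 1/24 + 1/24 = 1/12
  P(P=1) = 1/4 + 1/4 = 1/2
  P(P=2) = 5/24 + 5/24 = 5/12
Marginal P(Q) (column sums):
  P(Q=0) = 1/24 + 1/4 + 5/24 = 1/2
  P(Q=1) = 1/24 + 1/4 + 5/24 = 1/2

H(P) = -[(1/12)·log₂(1/12) + (1/2)·log₂(1/2) + (5/12)·log₂(5/12)]
  = 0.2987 + 0.5000 + 0.5263
  = 1.3250 bits
H(Q) = -[(1/2)·log₂(1/2) + (1/2)·log₂(1/2)]
  = 0.5000 + 0.5000
  = 1.0000 bits
H(P,Q) = -[(1/24)·log₂(1/24) + (1/24)·log₂(1/24) + (1/4)·log₂(1/4) + (1/4)·log₂(1/4) + (5/24)·log₂(5/24) + (5/24)·log₂(5/24)]
  = 0.1910 + 0.1910 + 0.5000 + 0.5000 + 0.4715 + 0.4715
  = 2.3250 bits

I(P;Q) = H(P) + H(Q) - H(P,Q)
  = 1.3250 + 1.0000 - 2.3250
  = 0.0000 bits

min(H(P), H(Q)) = min(1.3250, 1.0000) = 1.0000 bits
Normalized MI = 0.0000 / 1.0000 = 0.0000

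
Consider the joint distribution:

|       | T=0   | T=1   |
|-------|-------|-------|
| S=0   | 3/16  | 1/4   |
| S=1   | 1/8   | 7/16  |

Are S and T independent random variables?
Marginal P(S) (row sums):
  P(S=0) = 3/16 + 1/4 = 7/16
  P(S=1) = 1/8 + 7/16 = 9/16
Marginal P(T) (column sums):
  P(T=0) = 3/16 + 1/8 = 5/16
  P(T=1) = 1/4 + 7/16 = 11/16

S and T are independent iff P(S=i,T=j) = P(S=i)·P(T=j) for every cell.
  P(S=0)·P(T=0) = 7/16 × 5/16 = 35/256, but P(S=0,T=0) = 3/16 ✗

No, S and T are not independent. Quantitatively, I(S;T) > 0:

H(S) = -[(7/16)·log₂(7/16) + (9/16)·log₂(9/16)]
  = 0.5218 + 0.4669
  = 0.9887 bits
H(T) = -[(5/16)·log₂(5/16) + (11/16)·log₂(11/16)]
  = 0.5244 + 0.3716
  = 0.8960 bits
H(S,T) = -[(3/16)·log₂(3/16) + (1/4)·log₂(1/4) + (1/8)·log₂(1/8) + (7/16)·log₂(7/16)]
  = 0.4528 + 0.5000 + 0.3750 + 0.5218
  = 1.8496 bits
I(S;T) = H(S) + H(T) - H(S,T) = 0.9887 + 0.8960 - 1.8496 = 0.0351 bits > 0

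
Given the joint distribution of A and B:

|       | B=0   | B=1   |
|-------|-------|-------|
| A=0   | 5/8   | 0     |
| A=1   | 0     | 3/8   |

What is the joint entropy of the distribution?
H(A,B) = -Σ P(A,B) log₂ P(A,B), summed over the non-zero cells:
H(A,B) = -[(5/8)·log₂(5/8) + (3/8)·log₂(3/8)]
  = 0.4238 + 0.5306
  = 0.9544 bits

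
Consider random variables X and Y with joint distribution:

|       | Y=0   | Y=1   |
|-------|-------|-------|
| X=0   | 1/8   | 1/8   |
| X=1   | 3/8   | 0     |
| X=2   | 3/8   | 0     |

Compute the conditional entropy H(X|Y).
Marginal P(Y) (column sums):
  P(Y=0) = 1/8 + 3/8 + 3/8 = 7/8
  P(Y=1) = 1/8 + 0 + 0 = 1/8

H(X|Y) = -Σ P(X,Y)·log₂ P(X|Y), where P(X|Y) = P(X,Y) / P(Y)
  (cells with P(X,Y) = 0 contribute 0)
  (X=0,Y=0): P(X|Y) = (1/8)/(7/8) = 1/7;  -(1/8)·log₂(1/7) = 0.3509
  (X=0,Y=1): P(X|Y) = (1/8)/(1/8) = 1;  -(1/8)·log₂(1) = 0.0000
  (X=1,Y=0): P(X|Y) = (3/8)/(7/8) = 3/7;  -(3/8)·log₂(3/7) = 0.4584
  (X=2,Y=0): P(X|Y) = (3/8)/(7/8) = 3/7;  -(3/8)·log₂(3/7) = 0.4584
H(X|Y) = 0.3509 + 0.0000 + 0.4584 + 0.4584
  = 1.2677 bits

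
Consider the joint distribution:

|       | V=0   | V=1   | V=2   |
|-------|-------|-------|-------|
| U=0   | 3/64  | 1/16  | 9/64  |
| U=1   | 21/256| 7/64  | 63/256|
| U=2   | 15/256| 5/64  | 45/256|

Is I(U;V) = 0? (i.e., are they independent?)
Marginal P(U) (row sums):
  P(U=0) = 3/64 + 1/16 + 9/64 = 1/4
  P(U=1) = 21/256 + 7/64 + 63/256 = 7/16
  P(U=2) = 15/256 + 5/64 + 45/256 = 5/16
Marginal P(V) (column sums):
  P(V=0) = 3/64 + 21/256 + 15/256 = 3/16
  P(V=1) = 1/16 + 7/64 + 5/64 = 1/4
  P(V=2) = 9/64 + 63/256 + 45/256 = 9/16

U and V are independent iff P(U=i,V=j) = P(U=i)·P(V=j) for every cell.
  P(U=0)·P(V=0) = 1/4 × 3/16 = 3/64 = P(U=0,V=0) ✓
  P(U=0)·P(V=1) = 1/4 × 1/4 = 1/16 = P(U=0,V=1) ✓
  P(U=0)·P(V=2) = 1/4 × 9/16 = 9/64 = P(U=0,V=2) ✓
  P(U=1)·P(V=0) = 7/16 × 3/16 = 21/256 = P(U=1,V=0) ✓
  P(U=1)·P(V=1) = 7/16 × 1/4 = 7/64 = P(U=1,V=1) ✓
  P(U=1)·P(V=2) = 7/16 × 9/16 = 63/256 = P(U=1,V=2) ✓
  P(U=2)·P(V=0) = 5/16 × 3/16 = 15/256 = P(U=2,V=0) ✓
  P(U=2)·P(V=1) = 5/16 × 1/4 = 5/64 = P(U=2,V=1) ✓
  P(U=2)·P(V=2) = 5/16 × 9/16 = 45/256 = P(U=2,V=2) ✓

Yes, U and V are independent: every cell factors, so I(U;V) = 0 bits.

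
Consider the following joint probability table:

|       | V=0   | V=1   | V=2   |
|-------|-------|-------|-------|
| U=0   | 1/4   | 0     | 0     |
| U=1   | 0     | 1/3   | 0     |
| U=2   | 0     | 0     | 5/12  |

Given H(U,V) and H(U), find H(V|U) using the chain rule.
From the chain rule: H(U,V) = H(U) + H(V|U)
Therefore: H(V|U) = H(U,V) - H(U)

H(U,V) = -[(1/4)·log₂(1/4) + (1/3)·log₂(1/3) + (5/12)·log₂(5/12)]
  = 0.5000 + 0.5283 + 0.5263
  = 1.5546 bits
Marginal P(U) (row sums):
  P(U=0) = 1/4 + 0 + 0 = 1/4
  P(U=1) = 0 + 1/3 + 0 = 1/3
  P(U=2) = 0 + 0 + 5/12 = 5/12
H(U) = -[(1/4)·log₂(1/4) + (1/3)·log₂(1/3) + (5/12)·log₂(5/12)]
  = 0.5000 + 0.5283 + 0.5263
  = 1.5546 bits

H(V|U) = 1.5546 - 1.5546 = 0.0000 bits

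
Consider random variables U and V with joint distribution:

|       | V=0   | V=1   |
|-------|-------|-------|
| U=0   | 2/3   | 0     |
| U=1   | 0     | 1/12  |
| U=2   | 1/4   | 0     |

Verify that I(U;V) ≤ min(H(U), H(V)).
Marginal P(U) (row sums):
  P(U=0) = 2/3 + 0 = 2/3
  P(U=1) = 0 + 1/12 = 1/12
  P(U=2) = 1/4 + 0 = 1/4
Marginal P(V) (column sums):
  P(V=0) = 2/3 + 0 + 1/4 = 11/12
  P(V=1) = 0 + 1/12 + 0 = 1/12

H(U) = -[(2/3)·log₂(2/3) + (1/12)·log₂(1/12) + (1/4)·log₂(1/4)]
  = 0.3900 + 0.2987 + 0.5000
  = 1.1887 bits
H(V) = -[(11/12)·log₂(11/12) + (1/12)·log₂(1/12)]
  = 0.1151 + 0.2987
  = 0.4138 bits
H(U,V) = -[(2/3)·log₂(2/3) + (1/12)·log₂(1/12) + (1/4)·log₂(1/4)]
  = 0.3900 + 0.2987 + 0.5000
  = 1.1887 bits

I(U;V) = H(U) + H(V) - H(U,V)
  = 1.1887 + 0.4138 - 1.1887
  = 0.4138 bits

min(H(U), H(V)) = min(1.1887, 0.4138) = 0.4138 bits
Since 0.4138 ≤ 0.4138, the bound is satisfied ✓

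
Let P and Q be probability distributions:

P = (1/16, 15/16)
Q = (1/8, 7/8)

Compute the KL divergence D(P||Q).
D(P||Q) = Σ P(i) log₂(P(i)/Q(i))
  i=0: (1/16) × log₂((1/16)/(1/8)) = (1/16) × log₂(1/2) = -0.0625
  i=1: (15/16) × log₂((15/16)/(7/8)) = (15/16) × log₂(15/14) = 0.0933
D(P||Q) = -0.0625 + 0.0933
  = 0.0308 bits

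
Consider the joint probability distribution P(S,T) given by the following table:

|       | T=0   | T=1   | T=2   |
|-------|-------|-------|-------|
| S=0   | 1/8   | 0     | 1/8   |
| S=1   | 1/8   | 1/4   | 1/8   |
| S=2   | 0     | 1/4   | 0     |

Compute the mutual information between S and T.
Marginal P(S) (row sums):
  P(S=0) = 1/8 + 0 + 1/8 = 1/4
  P(S=1) = 1/8 + 1/4 + 1/8 = 1/2
  P(S=2) = 0 + 1/4 + 0 = 1/4
Marginal P(T) (column sums):
  P(T=0) = 1/8 + 1/8 + 0 = 1/4
  P(T=1) = 0 + 1/4 + 1/4 = 1/2
  P(T=2) = 1/8 + 1/8 + 0 = 1/4

H(S) = -[(1/4)·log₂(1/4) + (1/2)·log₂(1/2) + (1/4)·log₂(1/4)]
  = 0.5000 + 0.5000 + 0.5000
  = 1.5000 bits
H(T) = -[(1/4)·log₂(1/4) + (1/2)·log₂(1/2) + (1/4)·log₂(1/4)]
  = 0.5000 + 0.5000 + 0.5000
  = 1.5000 bits
H(S,T) = -[(1/8)·log₂(1/8) + (1/8)·log₂(1/8) + (1/8)·log₂(1/8) + (1/4)·log₂(1/4) + (1/8)·log₂(1/8) + (1/4)·log₂(1/4)]
  = 0.3750 + 0.3750 + 0.3750 + 0.5000 + 0.3750 + 0.5000
  = 2.5000 bits

I(S;T) = H(S) + H(T) - H(S,T)
  = 1.5000 + 1.5000 - 2.5000
  = 0.5000 bits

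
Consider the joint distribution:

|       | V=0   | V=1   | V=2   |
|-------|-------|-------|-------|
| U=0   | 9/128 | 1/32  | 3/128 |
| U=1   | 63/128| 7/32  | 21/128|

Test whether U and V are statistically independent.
Marginal P(U) (row sums):
  P(U=0) = 9/128 + 1/32 + 3/128 = 1/8
  P(U=1) = 63/128 + 7/32 + 21/128 = 7/8
Marginal P(V) (column sums):
  P(V=0) = 9/128 + 63/128 = 9/16
  P(V=1) = 1/32 + 7/32 = 1/4
  P(V=2) = 3/128 + 21/128 = 3/16

U and V are independent iff P(U=i,V=j) = P(U=i)·P(V=j) for every cell.
  P(U=0)·P(V=0) = 1/8 × 9/16 = 9/128 = P(U=0,V=0) ✓
  P(U=0)·P(V=1) = 1/8 × 1/4 = 1/32 = P(U=0,V=1) ✓
  P(U=0)·P(V=2) = 1/8 × 3/16 = 3/128 = P(U=0,V=2) ✓
  P(U=1)·P(V=0) = 7/8 × 9/16 = 63/128 = P(U=1,V=0) ✓
  P(U=1)·P(V=1) = 7/8 × 1/4 = 7/32 = P(U=1,V=1) ✓
  P(U=1)·P(V=2) = 7/8 × 3/16 = 21/128 = P(U=1,V=2) ✓

Yes, U and V are independent: every cell factors, so I(U;V) = 0 bits.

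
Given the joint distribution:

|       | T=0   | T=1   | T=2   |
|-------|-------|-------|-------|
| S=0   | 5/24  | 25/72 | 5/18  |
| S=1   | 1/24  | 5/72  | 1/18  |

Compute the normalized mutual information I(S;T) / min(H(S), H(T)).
Marginal P(S) (row sums):
  P(S=0) = 5/24 + 25/72 + 5/18 = 5/6
  P(S=1) = 1/24 + 5/72 + 1/18 = 1/6
Marginal P(T) (column sums):
  P(T=0) = 5/24 + 1/24 = 1/4
  P(T=1) = 25/72 + 5/72 = 5/12
  P(T=2) = 5/18 + 1/18 = 1/3

H(S) = -[(5/6)·log₂(5/6) + (1/6)·log₂(1/6)]
  = 0.2192 + 0.4308
  = 0.6500 bits
H(T) = -[(1/4)·log₂(1/4) + (5/12)·log₂(5/12) + (1/3)·log₂(1/3)]
  = 0.5000 + 0.5263 + 0.5283
  = 1.5546 bits
H(S,T) = -[(5/24)·log₂(5/24) + (25/72)·log₂(25/72) + (5/18)·log₂(5/18) + (1/24)·log₂(1/24) + (5/72)·log₂(5/72) + (1/18)·log₂(1/18)]
  = 0.4715 + 0.5299 + 0.5133 + 0.1910 + 0.2672 + 0.2317
  = 2.2046 bits

I(S;T) = H(S) + H(T) - H(S,T)
  = 0.6500 + 1.5546 - 2.2046
  = 0.0000 bits

min(H(S), H(T)) = min(0.6500, 1.5546) = 0.6500 bits
Normalized MI = 0.0000 / 0.6500 = 0.0000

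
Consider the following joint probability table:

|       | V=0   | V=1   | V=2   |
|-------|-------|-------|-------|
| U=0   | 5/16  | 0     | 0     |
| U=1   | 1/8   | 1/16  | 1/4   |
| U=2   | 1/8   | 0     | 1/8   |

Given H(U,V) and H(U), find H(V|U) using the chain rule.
From the chain rule: H(U,V) = H(U) + H(V|U)
Therefore: H(V|U) = H(U,V) - H(U)

H(U,V) = -[(5/16)·log₂(5/16) + (1/8)·log₂(1/8) + (1/16)·log₂(1/16) + (1/4)·log₂(1/4) + (1/8)·log₂(1/8) + (1/8)·log₂(1/8)]
  = 0.5244 + 0.3750 + 0.2500 + 0.5000 + 0.3750 + 0.3750
  = 2.3994 bits
Marginal P(U) (row sums):
  P(U=0) = 5/16 + 0 + 0 = 5/16
  P(U=1) = 1/8 + 1/16 + 1/4 = 7/16
  P(U=2) = 1/8 + 0 + 1/8 = 1/4
H(U) = -[(5/16)·log₂(5/16) + (7/16)·log₂(7/16) + (1/4)·log₂(1/4)]
  = 0.5244 + 0.5218 + 0.5000
  = 1.5462 bits

H(V|U) = 2.3994 - 1.5462 = 0.8532 bits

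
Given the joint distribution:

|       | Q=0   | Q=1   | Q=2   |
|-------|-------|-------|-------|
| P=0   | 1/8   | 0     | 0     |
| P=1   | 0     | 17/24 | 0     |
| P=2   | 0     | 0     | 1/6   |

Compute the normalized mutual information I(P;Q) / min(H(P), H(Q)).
Marginal P(P) (row sums):
  P(P=0) = 1/8 + 0 + 0 = 1/8
  P(P=1) = 0 + 17/24 + 0 = 17/24
  P(P=2) = 0 + 0 + 1/6 = 1/6
Marginal P(Q) (column sums):
  P(Q=0) = 1/8 + 0 + 0 = 1/8
  P(Q=1) = 0 + 17/24 + 0 = 17/24
  P(Q=2) = 0 + 0 + 1/6 = 1/6

H(P) = -[(1/8)·log₂(1/8) + (17/24)·log₂(17/24) + (1/6)·log₂(1/6)]
  = 0.3750 + 0.3524 + 0.4308
  = 1.1582 bits
H(Q) = -[(1/8)·log₂(1/8) + (17/24)·log₂(17/24) + (1/6)·log₂(1/6)]
  = 0.3750 + 0.3524 + 0.4308
  = 1.1582 bits
H(P,Q) = -[(1/8)·log₂(1/8) + (17/24)·log₂(17/24) + (1/6)·log₂(1/6)]
  = 0.3750 + 0.3524 + 0.4308
  = 1.1582 bits

I(P;Q) = H(P) + H(Q) - H(P,Q)
  = 1.1582 + 1.1582 - 1.1582
  = 1.1582 bits

min(H(P), H(Q)) = min(1.1582, 1.1582) = 1.1582 bits
Normalized MI = 1.1582 / 1.1582 = 1.0000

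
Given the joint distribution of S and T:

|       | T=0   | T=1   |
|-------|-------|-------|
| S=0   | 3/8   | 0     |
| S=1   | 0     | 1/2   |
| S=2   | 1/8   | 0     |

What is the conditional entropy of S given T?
Marginal P(T) (column sums):
  P(T=0) = 3/8 + 0 + 1/8 = 1/2
  P(T=1) = 0 + 1/2 + 0 = 1/2

H(S|T) = -Σ P(S,T)·log₂ P(S|T), where P(S|T) = P(S,T) / P(T)
  (cells with P(S,T) = 0 contribute 0)
  (S=0,T=0): P(S|T) = (3/8)/(1/2) = 3/4;  -(3/8)·log₂(3/4) = 0.1556
  (S=1,T=1): P(S|T) = (1/2)/(1/2) = 1;  -(1/2)·log₂(1) = 0.0000
  (S=2,T=0): P(S|T) = (1/8)/(1/2) = 1/4;  -(1/8)·log₂(1/4) = 0.2500
H(S|T) = 0.1556 + 0.0000 + 0.2500
  = 0.4056 bits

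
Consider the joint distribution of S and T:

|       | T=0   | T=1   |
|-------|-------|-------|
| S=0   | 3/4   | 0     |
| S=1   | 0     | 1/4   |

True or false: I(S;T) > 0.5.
Marginal P(S) (row sums):
  P(S=0) = 3/4 + 0 = 3/4
  P(S=1) = 0 + 1/4 = 1/4
Marginal P(T) (column sums):
  P(T=0) = 3/4 + 0 = 3/4
  P(T=1) = 0 + 1/4 = 1/4

H(S) = -[(3/4)·log₂(3/4) + (1/4)·log₂(1/4)]
  = 0.3113 + 0.5000
  = 0.8113 bits
H(T) = -[(3/4)·log₂(3/4) + (1/4)·log₂(1/4)]
  = 0.3113 + 0.5000
  = 0.8113 bits
H(S,T) = -[(3/4)·log₂(3/4) + (1/4)·log₂(1/4)]
  = 0.3113 + 0.5000
  = 0.8113 bits

I(S;T) = H(S) + H(T) - H(S,T)
  = 0.8113 + 0.8113 - 0.8113
  = 0.8113 bits

True. I(S;T) = 0.8113 bits, which is > 0.5 bits.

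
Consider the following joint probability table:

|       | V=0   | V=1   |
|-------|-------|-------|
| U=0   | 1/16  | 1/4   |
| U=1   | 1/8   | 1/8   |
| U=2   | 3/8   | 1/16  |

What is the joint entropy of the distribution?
H(U,V) = -Σ P(U,V) log₂ P(U,V), summed over the non-zero cells:
H(U,V) = -[(1/16)·log₂(1/16) + (1/4)·log₂(1/4) + (1/8)·log₂(1/8) + (1/8)·log₂(1/8) + (3/8)·log₂(3/8) + (1/16)·log₂(1/16)]
  = 0.2500 + 0.5000 + 0.3750 + 0.3750 + 0.5306 + 0.2500
  = 2.2806 bits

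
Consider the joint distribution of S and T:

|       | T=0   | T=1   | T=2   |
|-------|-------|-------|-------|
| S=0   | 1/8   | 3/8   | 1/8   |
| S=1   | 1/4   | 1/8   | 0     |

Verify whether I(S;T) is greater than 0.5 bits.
Marginal P(S) (row sums):
  P(S=0) = 1/8 + 3/8 + 1/8 = 5/8
  P(S=1) = 1/4 + 1/8 + 0 = 3/8
Marginal P(T) (column sums):
  P(T=0) = 1/8 + 1/4 = 3/8
  P(T=1) = 3/8 + 1/8 = 1/2
  P(T=2) = 1/8 + 0 = 1/8

H(S) = -[(5/8)·log₂(5/8) + (3/8)·log₂(3/8)]
  = 0.4238 + 0.5306
  = 0.9544 bits
H(T) = -[(3/8)·log₂(3/8) + (1/2)·log₂(1/2) + (1/8)·log₂(1/8)]
  = 0.5306 + 0.5000 + 0.3750
  = 1.4056 bits
H(S,T) = -[(1/8)·log₂(1/8) + (3/8)·log₂(3/8) + (1/8)·log₂(1/8) + (1/4)·log₂(1/4) + (1/8)·log₂(1/8)]
  = 0.3750 + 0.5306 + 0.3750 + 0.5000 + 0.3750
  = 2.1556 bits

I(S;T) = H(S) + H(T) - H(S,T)
  = 0.9544 + 1.4056 - 2.1556
  = 0.2044 bits

No. I(S;T) = 0.2044 bits, which is ≤ 0.5 bits.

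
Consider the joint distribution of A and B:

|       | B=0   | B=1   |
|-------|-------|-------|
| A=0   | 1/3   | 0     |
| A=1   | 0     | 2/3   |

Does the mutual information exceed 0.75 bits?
Marginal P(A) (row sums):
  P(A=0) = 1/3 + 0 = 1/3
  P(A=1) = 0 + 2/3 = 2/3
Marginal P(B) (column sums):
  P(B=0) = 1/3 + 0 = 1/3
  P(B=1) = 0 + 2/3 = 2/3

H(A) = -[(1/3)·log₂(1/3) + (2/3)·log₂(2/3)]
  = 0.5283 + 0.3900
  = 0.9183 bits
H(B) = -[(1/3)·log₂(1/3) + (2/3)·log₂(2/3)]
  = 0.5283 + 0.3900
  = 0.9183 bits
H(A,B) = -[(1/3)·log₂(1/3) + (2/3)·log₂(2/3)]
  = 0.5283 + 0.3900
  = 0.9183 bits

I(A;B) = H(A) + H(B) - H(A,B)
  = 0.9183 + 0.9183 - 0.9183
  = 0.9183 bits

Yes. I(A;B) = 0.9183 bits, which is > 0.75 bits.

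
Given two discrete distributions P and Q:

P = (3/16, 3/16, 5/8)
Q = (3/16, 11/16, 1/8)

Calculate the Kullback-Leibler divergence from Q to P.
D(P||Q) = Σ P(i) log₂(P(i)/Q(i))
  i=0: (3/16) × log₂((3/16)/(3/16)) = (3/16) × log₂(1) = 0.0000
  i=1: (3/16) × log₂((3/16)/(11/16)) = (3/16) × log₂(3/11) = -0.3515
  i=2: (5/8) × log₂((5/8)/(1/8)) = (5/8) × log₂(5) = 1.4512
D(P||Q) = 0.0000 - 0.3515 + 1.4512
  = 1.0997 bits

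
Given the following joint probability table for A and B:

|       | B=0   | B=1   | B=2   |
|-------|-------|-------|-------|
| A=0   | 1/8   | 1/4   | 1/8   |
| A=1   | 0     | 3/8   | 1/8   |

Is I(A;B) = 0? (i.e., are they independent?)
Marginal P(A) (row sums):
  P(A=0) = 1/8 + 1/4 + 1/8 = 1/2
  P(A=1) = 0 + 3/8 + 1/8 = 1/2
Marginal P(B) (column sums):
  P(B=0) = 1/8 + 0 = 1/8
  P(B=1) = 1/4 + 3/8 = 5/8
  P(B=2) = 1/8 + 1/8 = 1/4

A and B are independent iff P(A=i,B=j) = P(A=i)·P(B=j) for every cell.
  P(A=0)·P(B=0) = 1/2 × 1/8 = 1/16, but P(A=0,B=0) = 1/8 ✗

No, A and B are not independent. Quantitatively, I(A;B) > 0:

H(A) = -[(1/2)·log₂(1/2) + (1/2)·log₂(1/2)]
  = 0.5000 + 0.5000
  = 1.0000 bits
H(B) = -[(1/8)·log₂(1/8) + (5/8)·log₂(5/8) + (1/4)·log₂(1/4)]
  = 0.3750 + 0.4238 + 0.5000
  = 1.2988 bits
H(A,B) = -[(1/8)·log₂(1/8) + (1/4)·log₂(1/4) + (1/8)·log₂(1/8) + (3/8)·log₂(3/8) + (1/8)·log₂(1/8)]
  = 0.3750 + 0.5000 + 0.3750 + 0.5306 + 0.3750
  = 2.1556 bits
I(A;B) = H(A) + H(B) - H(A,B) = 1.0000 + 1.2988 - 2.1556 = 0.1432 bits > 0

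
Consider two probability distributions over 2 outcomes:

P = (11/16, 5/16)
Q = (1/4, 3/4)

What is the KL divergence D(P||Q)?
D(P||Q) = Σ P(i) log₂(P(i)/Q(i))
  i=0: (11/16) × log₂((11/16)/(1/4)) = (11/16) × log₂(11/4) = 1.0034
  i=1: (5/16) × log₂((5/16)/(3/4)) = (5/16) × log₂(5/12) = -0.3947
D(P||Q) = 1.0034 - 0.3947
  = 0.6087 bits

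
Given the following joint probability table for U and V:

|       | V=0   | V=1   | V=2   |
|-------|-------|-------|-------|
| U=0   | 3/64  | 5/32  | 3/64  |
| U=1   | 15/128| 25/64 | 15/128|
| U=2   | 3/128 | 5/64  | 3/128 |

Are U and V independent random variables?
Marginal P(U) (row sums):
  P(U=0) = 3/64 + 5/32 + 3/64 = 1/4
  P(U=1) = 15/128 + 25/64 + 15/128 = 5/8
  P(U=2) = 3/128 + 5/64 + 3/128 = 1/8
Marginal P(V) (column sums):
  P(V=0) = 3/64 + 15/128 + 3/128 = 3/16
  P(V=1) = 5/32 + 25/64 + 5/64 = 5/8
  P(V=2) = 3/64 + 15/128 + 3/128 = 3/16

U and V are independent iff P(U=i,V=j) = P(U=i)·P(V=j) for every cell.
  P(U=0)·P(V=0) = 1/4 × 3/16 = 3/64 = P(U=0,V=0) ✓
  P(U=0)·P(V=1) = 1/4 × 5/8 = 5/32 = P(U=0,V=1) ✓
  P(U=0)·P(V=2) = 1/4 × 3/16 = 3/64 = P(U=0,V=2) ✓
  P(U=1)·P(V=0) = 5/8 × 3/16 = 15/128 = P(U=1,V=0) ✓
  P(U=1)·P(V=1) = 5/8 × 5/8 = 25/64 = P(U=1,V=1) ✓
  P(U=1)·P(V=2) = 5/8 × 3/16 = 15/128 = P(U=1,V=2) ✓
  P(U=2)·P(V=0) = 1/8 × 3/16 = 3/128 = P(U=2,V=0) ✓
  P(U=2)·P(V=1) = 1/8 × 5/8 = 5/64 = P(U=2,V=1) ✓
  P(U=2)·P(V=2) = 1/8 × 3/16 = 3/128 = P(U=2,V=2) ✓

Yes, U and V are independent: every cell factors, so I(U;V) = 0 bits.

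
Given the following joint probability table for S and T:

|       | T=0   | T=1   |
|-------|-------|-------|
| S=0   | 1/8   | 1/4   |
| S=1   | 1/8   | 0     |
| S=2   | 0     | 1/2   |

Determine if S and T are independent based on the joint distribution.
Marginal P(S) (row sums):
  P(S=0) = 1/8 + 1/4 = 3/8
  P(S=1) = 1/8 + 0 = 1/8
  P(S=2) = 0 + 1/2 = 1/2
Marginal P(T) (column sums):
  P(T=0) = 1/8 + 1/8 + 0 = 1/4
  P(T=1) = 1/4 + 0 + 1/2 = 3/4

S and T are independent iff P(S=i,T=j) = P(S=i)·P(T=j) for every cell.
  P(S=0)·P(T=0) = 3/8 × 1/4 = 3/32, but P(S=0,T=0) = 1/8 ✗

No, S and T are not independent. Quantitatively, I(S;T) > 0:

H(S) = -[(3/8)·log₂(3/8) + (1/8)·log₂(1/8) + (1/2)·log₂(1/2)]
  = 0.5306 + 0.3750 + 0.5000
  = 1.4056 bits
H(T) = -[(1/4)·log₂(1/4) + (3/4)·log₂(3/4)]
  = 0.5000 + 0.3113
  = 0.8113 bits
H(S,T) = -[(1/8)·log₂(1/8) + (1/4)·log₂(1/4) + (1/8)·log₂(1/8) + (1/2)·log₂(1/2)]
  = 0.3750 + 0.5000 + 0.3750 + 0.5000
  = 1.7500 bits
I(S;T) = H(S) + H(T) - H(S,T) = 1.4056 + 0.8113 - 1.7500 = 0.4669 bits > 0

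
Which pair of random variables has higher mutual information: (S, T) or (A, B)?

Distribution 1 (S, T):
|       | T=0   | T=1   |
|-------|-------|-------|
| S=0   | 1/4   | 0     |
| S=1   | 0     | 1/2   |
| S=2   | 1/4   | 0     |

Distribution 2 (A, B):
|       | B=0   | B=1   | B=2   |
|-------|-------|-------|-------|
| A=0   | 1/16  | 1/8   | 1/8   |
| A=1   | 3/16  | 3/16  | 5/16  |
Distribution 1 (S, T):
Marginal P(S) (row sums):
  P(S=0) = 1/4 + 0 = 1/4
  P(S=1) = 0 + 1/2 = 1/2
  P(S=2) = 1/4 + 0 = 1/4
Marginal P(T) (column sums):
  P(T=0) = 1/4 + 0 + 1/4 = 1/2
  P(T=1) = 0 + 1/2 + 0 = 1/2

H(S) = -[(1/4)·log₂(1/4) + (1/2)·log₂(1/2) + (1/4)·log₂(1/4)]
  = 0.5000 + 0.5000 + 0.5000
  = 1.5000 bits
H(T) = -[(1/2)·log₂(1/2) + (1/2)·log₂(1/2)]
  = 0.5000 + 0.5000
  = 1.0000 bits
H(S,T) = -[(1/4)·log₂(1/4) + (1/2)·log₂(1/2) + (1/4)·log₂(1/4)]
  = 0.5000 + 0.5000 + 0.5000
  = 1.5000 bits

I(S;T) = H(S) + H(T) - H(S,T)
  = 1.5000 + 1.0000 - 1.5000
  = 1.0000 bits

Distribution 2 (A, B):
Marginal P(A) (row sums):
  P(A=0) = 1/16 + 1/8 + 1/8 = 5/16
  P(A=1) = 3/16 + 3/16 + 5/16 = 11/16
Marginal P(B) (column sums):
  P(B=0) = 1/16 + 3/16 = 1/4
  P(B=1) = 1/8 + 3/16 = 5/16
  P(B=2) = 1/8 + 5/16 = 7/16

H(A) = -[(5/16)·log₂(5/16) + (11/16)·log₂(11/16)]
  = 0.5244 + 0.3716
  = 0.8960 bits
H(B) = -[(1/4)·log₂(1/4) + (5/16)·log₂(5/16) + (7/16)·log₂(7/16)]
  = 0.5000 + 0.5244 + 0.5218
  = 1.5462 bits
H(A,B) = -[(1/16)·log₂(1/16) + (1/8)·log₂(1/8) + (1/8)·log₂(1/8) + (3/16)·log₂(3/16) + (3/16)·log₂(3/16) + (5/16)·log₂(5/16)]
  = 0.2500 + 0.3750 + 0.3750 + 0.4528 + 0.4528 + 0.5244
  = 2.4300 bits

I(A;B) = H(A) + H(B) - H(A,B)
  = 0.8960 + 1.5462 - 2.4300
  = 0.0122 bits

I(S;T) = 1.0000 bits > I(A;B) = 0.0122 bits, so (S, T) has the higher mutual information (stronger dependence).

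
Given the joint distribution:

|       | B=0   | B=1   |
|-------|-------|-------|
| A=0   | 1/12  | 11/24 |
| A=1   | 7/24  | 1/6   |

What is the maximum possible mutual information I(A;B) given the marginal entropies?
The upper bound on mutual information is I(A;B) ≤ min(H(A), H(B)).

Marginal P(A) (row sums):
  P(A=0) = 1/12 + 11/24 = 13/24
  P(A=1) = 7/24 + 1/6 = 11/24
Marginal P(B) (column sums):
  P(B=0) = 1/12 + 7/24 = 3/8
  P(B=1) = 11/24 + 1/6 = 5/8

H(A) = -[(13/24)·log₂(13/24) + (11/24)·log₂(11/24)]
  = 0.4791 + 0.5159
  = 0.9950 bits
H(B) = -[(3/8)·log₂(3/8) + (5/8)·log₂(5/8)]
  = 0.5306 + 0.4238
  = 0.9544 bits

Maximum possible I(A;B) = min(0.9950, 0.9544) = 0.9544 bits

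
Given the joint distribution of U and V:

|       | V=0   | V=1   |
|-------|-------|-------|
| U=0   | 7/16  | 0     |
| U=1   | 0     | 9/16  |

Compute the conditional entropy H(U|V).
Marginal P(V) (column sums):
  P(V=0) = 7/16 + 0 = 7/16
  P(V=1) = 0 + 9/16 = 9/16

H(U|V) = -Σ P(U,V)·log₂ P(U|V), where P(U|V) = P(U,V) / P(V)
  (cells with P(U,V) = 0 contribute 0)
  (U=0,V=0): P(U|V) = (7/16)/(7/16) = 1;  -(7/16)·log₂(1) = 0.0000
  (U=1,V=1): P(U|V) = (9/16)/(9/16) = 1;  -(9/16)·log₂(1) = 0.0000
H(U|V) = 0.0000 + 0.0000
  = 0.0000 bits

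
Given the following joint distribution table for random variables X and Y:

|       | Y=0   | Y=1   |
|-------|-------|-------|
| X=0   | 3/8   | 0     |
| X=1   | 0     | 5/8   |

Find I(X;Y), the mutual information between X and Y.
Marginal P(X) (row sums):
  P(X=0) = 3/8 + 0 = 3/8
  P(X=1) = 0 + 5/8 = 5/8
Marginal P(Y) (column sums):
  P(Y=0) = 3/8 + 0 = 3/8
  P(Y=1) = 0 + 5/8 = 5/8

H(X) = -[(3/8)·log₂(3/8) + (5/8)·log₂(5/8)]
  = 0.5306 + 0.4238
  = 0.9544 bits
H(Y) = -[(3/8)·log₂(3/8) + (5/8)·log₂(5/8)]
  = 0.5306 + 0.4238
  = 0.9544 bits
H(X,Y) = -[(3/8)·log₂(3/8) + (5/8)·log₂(5/8)]
  = 0.5306 + 0.4238
  = 0.9544 bits

I(X;Y) = H(X) + H(Y) - H(X,Y)
  = 0.9544 + 0.9544 - 0.9544
  = 0.9544 bits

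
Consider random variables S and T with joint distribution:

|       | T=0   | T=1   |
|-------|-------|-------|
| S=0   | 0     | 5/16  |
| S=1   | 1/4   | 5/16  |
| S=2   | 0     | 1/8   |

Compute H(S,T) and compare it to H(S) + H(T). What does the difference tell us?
Marginal P(S) (row sums):
  P(S=0) = 0 + 5/16 = 5/16
  P(S=1) = 1/4 + 5/16 = 9/16
  P(S=2) = 0 + 1/8 = 1/8
Marginal P(T) (column sums):
  P(T=0) = 0 + 1/4 + 0 = 1/4
  P(T=1) = 5/16 + 5/16 + 1/8 = 3/4

H(S,T) = -[(5/16)·log₂(5/16) + (1/4)·log₂(1/4) + (5/16)·log₂(5/16) + (1/8)·log₂(1/8)]
  = 0.5244 + 0.5000 + 0.5244 + 0.3750
  = 1.9238 bits
H(S) = -[(5/16)·log₂(5/16) + (9/16)·log₂(9/16) + (1/8)·log₂(1/8)]
  = 0.5244 + 0.4669 + 0.3750
  = 1.3663 bits
H(T) = -[(1/4)·log₂(1/4) + (3/4)·log₂(3/4)]
  = 0.5000 + 0.3113
  = 0.8113 bits

H(S) + H(T) = 1.3663 + 0.8113 = 2.1776 bits
Difference: H(S) + H(T) - H(S,T) = 2.1776 - 1.9238 = 0.2538 bits = I(S;T)

The difference is the mutual information; it is positive here, so S and T are dependent (knowing one reduces uncertainty about the other by 0.2538 bits).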